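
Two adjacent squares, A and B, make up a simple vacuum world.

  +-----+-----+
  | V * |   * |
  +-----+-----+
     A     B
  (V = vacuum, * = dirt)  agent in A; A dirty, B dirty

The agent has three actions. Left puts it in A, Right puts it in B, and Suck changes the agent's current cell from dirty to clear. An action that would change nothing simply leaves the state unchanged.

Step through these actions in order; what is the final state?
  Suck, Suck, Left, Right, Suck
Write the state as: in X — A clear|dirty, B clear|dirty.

1. Suck → in A — A clear, B dirty
2. Suck → in A — A clear, B dirty
3. Left → in A — A clear, B dirty
4. Right → in B — A clear, B dirty
5. Suck → in B — A clear, B clear

in B — A clear, B clear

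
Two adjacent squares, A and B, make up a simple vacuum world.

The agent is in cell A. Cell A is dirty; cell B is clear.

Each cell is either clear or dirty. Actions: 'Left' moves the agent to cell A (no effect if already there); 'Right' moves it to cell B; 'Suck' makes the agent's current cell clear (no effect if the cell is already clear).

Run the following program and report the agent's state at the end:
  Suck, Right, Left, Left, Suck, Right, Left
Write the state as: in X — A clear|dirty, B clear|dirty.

[1] after Suck: in A — A clear, B clear
[2] after Right: in B — A clear, B clear
[3] after Left: in A — A clear, B clear
[4] after Left: in A — A clear, B clear
[5] after Suck: in A — A clear, B clear
[6] after Right: in B — A clear, B clear
[7] after Left: in A — A clear, B clear

in A — A clear, B clear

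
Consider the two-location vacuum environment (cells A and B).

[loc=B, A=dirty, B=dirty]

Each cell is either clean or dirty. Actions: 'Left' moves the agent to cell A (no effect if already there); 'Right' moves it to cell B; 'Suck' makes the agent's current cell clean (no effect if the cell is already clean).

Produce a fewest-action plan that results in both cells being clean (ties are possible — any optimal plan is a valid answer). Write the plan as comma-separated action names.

Suck, Left, Suck

1. Suck → <B|dirty|clean>
2. Left → <A|dirty|clean>
3. Suck → <A|clean|clean>
min 3: Suck B + move + Suck A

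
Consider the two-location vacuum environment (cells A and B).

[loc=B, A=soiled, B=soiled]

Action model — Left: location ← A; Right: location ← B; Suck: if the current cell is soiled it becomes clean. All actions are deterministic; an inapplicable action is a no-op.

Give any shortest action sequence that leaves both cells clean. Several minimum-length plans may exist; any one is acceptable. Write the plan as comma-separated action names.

[1] after Suck: loc=B A=soiled B=clean
[2] after Left: loc=A A=soiled B=clean
[3] after Suck: loc=A A=clean B=clean
min 3: Suck B + move + Suck A

Suck, Left, Suck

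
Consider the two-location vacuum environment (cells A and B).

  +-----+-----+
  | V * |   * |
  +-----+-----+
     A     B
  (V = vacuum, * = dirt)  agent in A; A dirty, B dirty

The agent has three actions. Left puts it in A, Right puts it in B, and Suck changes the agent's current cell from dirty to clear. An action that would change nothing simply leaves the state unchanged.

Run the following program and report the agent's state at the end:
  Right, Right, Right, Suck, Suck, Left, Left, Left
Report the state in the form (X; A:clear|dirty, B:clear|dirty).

(A; A:dirty, B:clear)

1. Right → (B; A:dirty, B:dirty)
2. Right → (B; A:dirty, B:dirty)
3. Right → (B; A:dirty, B:dirty)
4. Suck → (B; A:dirty, B:clear)
5. Suck → (B; A:dirty, B:clear)
6. Left → (A; A:dirty, B:clear)
7. Left → (A; A:dirty, B:clear)
8. Left → (A; A:dirty, B:clear)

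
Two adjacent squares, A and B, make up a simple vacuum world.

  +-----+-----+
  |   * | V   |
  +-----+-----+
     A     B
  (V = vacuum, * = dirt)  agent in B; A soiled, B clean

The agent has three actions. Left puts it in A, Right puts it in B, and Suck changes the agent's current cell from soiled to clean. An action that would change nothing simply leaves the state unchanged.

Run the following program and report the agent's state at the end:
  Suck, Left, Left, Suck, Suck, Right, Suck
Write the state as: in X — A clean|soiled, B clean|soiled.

in B — A clean, B clean

step 1/7 (Suck): in B — A soiled, B clean
step 2/7 (Left): in A — A soiled, B clean
step 3/7 (Left): in A — A soiled, B clean
step 4/7 (Suck): in A — A clean, B clean
step 5/7 (Suck): in A — A clean, B clean
step 6/7 (Right): in B — A clean, B clean
step 7/7 (Suck): in B — A clean, B clean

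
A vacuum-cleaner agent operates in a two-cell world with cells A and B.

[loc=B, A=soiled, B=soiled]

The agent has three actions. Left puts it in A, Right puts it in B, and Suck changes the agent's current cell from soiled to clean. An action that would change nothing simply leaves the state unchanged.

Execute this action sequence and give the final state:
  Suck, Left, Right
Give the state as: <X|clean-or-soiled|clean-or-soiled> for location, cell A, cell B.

1. Suck → <B|soiled|clean>
2. Left → <A|soiled|clean>
3. Right → <B|soiled|clean>

<B|soiled|clean>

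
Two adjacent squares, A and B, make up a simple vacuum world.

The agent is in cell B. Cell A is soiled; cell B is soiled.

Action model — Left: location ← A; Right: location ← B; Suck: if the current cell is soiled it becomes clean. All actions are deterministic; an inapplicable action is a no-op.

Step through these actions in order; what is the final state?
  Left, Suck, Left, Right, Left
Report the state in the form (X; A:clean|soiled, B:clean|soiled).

[1] after Left: (A; A:soiled, B:soiled)
[2] after Suck: (A; A:clean, B:soiled)
[3] after Left: (A; A:clean, B:soiled)
[4] after Right: (B; A:clean, B:soiled)
[5] after Left: (A; A:clean, B:soiled)

(A; A:clean, B:soiled)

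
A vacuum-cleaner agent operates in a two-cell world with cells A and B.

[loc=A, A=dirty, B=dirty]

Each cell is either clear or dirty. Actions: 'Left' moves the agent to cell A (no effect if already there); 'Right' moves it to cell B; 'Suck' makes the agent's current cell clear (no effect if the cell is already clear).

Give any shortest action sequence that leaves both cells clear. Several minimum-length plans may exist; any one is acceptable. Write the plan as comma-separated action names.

1. Suck → loc=A A=clear B=dirty
2. Right → loc=B A=clear B=dirty
3. Suck → loc=B A=clear B=clear
min 3: Suck A + move + Suck B

Suck, Right, Suck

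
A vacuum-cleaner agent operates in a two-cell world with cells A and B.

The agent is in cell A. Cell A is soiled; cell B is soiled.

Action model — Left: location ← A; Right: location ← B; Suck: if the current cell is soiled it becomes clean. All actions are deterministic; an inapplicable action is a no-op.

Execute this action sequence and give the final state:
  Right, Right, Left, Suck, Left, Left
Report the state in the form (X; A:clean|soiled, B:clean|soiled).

(A; A:clean, B:soiled)

Right (#1): (B; A:soiled, B:soiled)
Right (#2): (B; A:soiled, B:soiled)
Left (#3): (A; A:soiled, B:soiled)
Suck (#4): (A; A:clean, B:soiled)
Left (#5): (A; A:clean, B:soiled)
Left (#6): (A; A:clean, B:soiled)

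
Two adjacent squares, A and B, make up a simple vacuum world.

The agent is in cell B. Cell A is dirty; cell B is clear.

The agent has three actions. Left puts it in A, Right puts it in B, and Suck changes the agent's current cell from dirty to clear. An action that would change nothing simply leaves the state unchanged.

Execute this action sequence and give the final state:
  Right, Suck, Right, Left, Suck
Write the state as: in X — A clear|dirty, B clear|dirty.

Right (#1): in B — A dirty, B clear
Suck (#2): in B — A dirty, B clear
Right (#3): in B — A dirty, B clear
Left (#4): in A — A dirty, B clear
Suck (#5): in A — A clear, B clear

in A — A clear, B clear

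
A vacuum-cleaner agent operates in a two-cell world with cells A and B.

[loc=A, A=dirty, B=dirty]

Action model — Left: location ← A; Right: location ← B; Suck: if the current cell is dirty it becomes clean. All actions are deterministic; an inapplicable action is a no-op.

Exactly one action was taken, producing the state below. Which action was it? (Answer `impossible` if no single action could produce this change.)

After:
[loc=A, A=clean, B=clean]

try  Left: in A — A dirty, B dirty
try Right: in B — A dirty, B dirty
try  Suck: in A — A clean, B dirty
no single action produces the after-state

impossible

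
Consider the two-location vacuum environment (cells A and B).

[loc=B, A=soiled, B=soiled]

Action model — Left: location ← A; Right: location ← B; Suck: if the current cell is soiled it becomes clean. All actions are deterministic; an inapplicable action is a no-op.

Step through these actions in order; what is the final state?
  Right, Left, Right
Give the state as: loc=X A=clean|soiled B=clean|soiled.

loc=B A=soiled B=soiled

[1] after Right: loc=B A=soiled B=soiled
[2] after Left: loc=A A=soiled B=soiled
[3] after Right: loc=B A=soiled B=soiled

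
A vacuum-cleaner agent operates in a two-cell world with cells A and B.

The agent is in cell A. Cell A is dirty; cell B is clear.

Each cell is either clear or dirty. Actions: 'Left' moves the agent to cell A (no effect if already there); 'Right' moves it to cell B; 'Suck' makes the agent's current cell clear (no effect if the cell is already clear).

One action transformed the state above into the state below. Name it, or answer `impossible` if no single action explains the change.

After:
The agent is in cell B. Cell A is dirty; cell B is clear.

try  Left: (A; A:dirty, B:clear)
try Right: (B; A:dirty, B:clear)  ← match
try  Suck: (A; A:clear, B:clear)

Right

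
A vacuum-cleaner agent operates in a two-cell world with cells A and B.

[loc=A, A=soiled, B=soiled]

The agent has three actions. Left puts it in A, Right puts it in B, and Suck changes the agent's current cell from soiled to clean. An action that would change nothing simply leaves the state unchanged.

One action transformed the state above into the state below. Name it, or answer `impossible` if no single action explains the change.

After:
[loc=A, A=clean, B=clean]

impossible

try  Left: in A — A soiled, B soiled
try Right: in B — A soiled, B soiled
try  Suck: in A — A clean, B soiled
no single action produces the after-state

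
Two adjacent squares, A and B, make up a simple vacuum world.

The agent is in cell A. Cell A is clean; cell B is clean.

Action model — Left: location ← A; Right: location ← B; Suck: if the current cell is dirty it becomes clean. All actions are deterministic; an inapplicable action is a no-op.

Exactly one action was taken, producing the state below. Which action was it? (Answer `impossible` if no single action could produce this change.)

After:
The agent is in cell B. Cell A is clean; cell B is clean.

try  Left: <A|clean|clean>
try Right: <B|clean|clean>  ← match
try  Suck: <A|clean|clean>

Right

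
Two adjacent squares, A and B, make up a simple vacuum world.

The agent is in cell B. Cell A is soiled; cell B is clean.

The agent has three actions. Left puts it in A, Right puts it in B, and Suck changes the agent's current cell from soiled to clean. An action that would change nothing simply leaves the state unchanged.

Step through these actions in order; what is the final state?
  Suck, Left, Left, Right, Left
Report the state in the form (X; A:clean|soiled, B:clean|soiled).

[1] after Suck: (B; A:soiled, B:clean)
[2] after Left: (A; A:soiled, B:clean)
[3] after Left: (A; A:soiled, B:clean)
[4] after Right: (B; A:soiled, B:clean)
[5] after Left: (A; A:soiled, B:clean)

(A; A:soiled, B:clean)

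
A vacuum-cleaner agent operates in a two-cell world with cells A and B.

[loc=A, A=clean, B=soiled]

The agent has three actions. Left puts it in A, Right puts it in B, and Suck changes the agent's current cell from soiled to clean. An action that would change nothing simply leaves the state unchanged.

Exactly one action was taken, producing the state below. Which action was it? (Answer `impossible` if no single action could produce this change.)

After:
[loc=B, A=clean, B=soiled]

Right

try  Left: loc=A A=clean B=soiled
try Right: loc=B A=clean B=soiled  ← match
try  Suck: loc=A A=clean B=soiled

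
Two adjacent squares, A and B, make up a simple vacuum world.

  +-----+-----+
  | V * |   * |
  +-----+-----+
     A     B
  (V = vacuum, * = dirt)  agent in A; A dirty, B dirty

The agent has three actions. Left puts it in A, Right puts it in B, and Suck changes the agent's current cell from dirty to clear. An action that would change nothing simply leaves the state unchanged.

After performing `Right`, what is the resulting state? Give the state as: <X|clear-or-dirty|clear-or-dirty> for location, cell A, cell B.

start: <A|dirty|dirty>
step 1/1 (Right): <B|dirty|dirty>

<B|dirty|dirty>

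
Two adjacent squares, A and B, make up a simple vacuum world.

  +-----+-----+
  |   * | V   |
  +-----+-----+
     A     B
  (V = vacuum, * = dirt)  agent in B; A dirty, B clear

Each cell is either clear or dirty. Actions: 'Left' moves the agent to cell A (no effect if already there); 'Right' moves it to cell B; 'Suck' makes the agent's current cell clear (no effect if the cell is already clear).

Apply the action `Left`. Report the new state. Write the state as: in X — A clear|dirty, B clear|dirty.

start: in B — A dirty, B clear
[1] after Left: in A — A dirty, B clear

in A — A dirty, B clear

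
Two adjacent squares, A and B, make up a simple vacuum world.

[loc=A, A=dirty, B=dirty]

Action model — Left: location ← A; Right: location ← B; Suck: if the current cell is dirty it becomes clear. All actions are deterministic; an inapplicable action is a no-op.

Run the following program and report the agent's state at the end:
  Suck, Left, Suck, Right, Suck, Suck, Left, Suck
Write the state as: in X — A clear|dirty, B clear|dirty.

Suck (#1): in A — A clear, B dirty
Left (#2): in A — A clear, B dirty
Suck (#3): in A — A clear, B dirty
Right (#4): in B — A clear, B dirty
Suck (#5): in B — A clear, B clear
Suck (#6): in B — A clear, B clear
Left (#7): in A — A clear, B clear
Suck (#8): in A — A clear, B clear

in A — A clear, B clear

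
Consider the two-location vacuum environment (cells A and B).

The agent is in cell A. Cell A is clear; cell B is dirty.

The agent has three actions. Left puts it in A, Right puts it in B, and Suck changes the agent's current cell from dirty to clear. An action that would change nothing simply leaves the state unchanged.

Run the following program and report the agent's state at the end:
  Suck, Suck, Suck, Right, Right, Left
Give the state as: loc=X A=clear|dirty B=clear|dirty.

Suck (#1): loc=A A=clear B=dirty
Suck (#2): loc=A A=clear B=dirty
Suck (#3): loc=A A=clear B=dirty
Right (#4): loc=B A=clear B=dirty
Right (#5): loc=B A=clear B=dirty
Left (#6): loc=A A=clear B=dirty

loc=A A=clear B=dirty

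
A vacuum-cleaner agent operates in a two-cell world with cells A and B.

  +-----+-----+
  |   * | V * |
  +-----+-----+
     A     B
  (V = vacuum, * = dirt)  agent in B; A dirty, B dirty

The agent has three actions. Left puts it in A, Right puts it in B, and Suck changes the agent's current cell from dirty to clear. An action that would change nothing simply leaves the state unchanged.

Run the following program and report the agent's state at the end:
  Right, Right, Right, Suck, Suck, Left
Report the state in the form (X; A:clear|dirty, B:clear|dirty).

(A; A:dirty, B:clear)

1. Right → (B; A:dirty, B:dirty)
2. Right → (B; A:dirty, B:dirty)
3. Right → (B; A:dirty, B:dirty)
4. Suck → (B; A:dirty, B:clear)
5. Suck → (B; A:dirty, B:clear)
6. Left → (A; A:dirty, B:clear)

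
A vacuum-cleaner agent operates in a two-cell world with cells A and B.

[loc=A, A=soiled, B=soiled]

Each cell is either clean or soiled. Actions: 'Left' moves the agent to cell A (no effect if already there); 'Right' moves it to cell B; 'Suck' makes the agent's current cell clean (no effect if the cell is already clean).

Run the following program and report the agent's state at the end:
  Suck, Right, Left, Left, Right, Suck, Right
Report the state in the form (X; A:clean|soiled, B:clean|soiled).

[1] after Suck: (A; A:clean, B:soiled)
[2] after Right: (B; A:clean, B:soiled)
[3] after Left: (A; A:clean, B:soiled)
[4] after Left: (A; A:clean, B:soiled)
[5] after Right: (B; A:clean, B:soiled)
[6] after Suck: (B; A:clean, B:clean)
[7] after Right: (B; A:clean, B:clean)

(B; A:clean, B:clean)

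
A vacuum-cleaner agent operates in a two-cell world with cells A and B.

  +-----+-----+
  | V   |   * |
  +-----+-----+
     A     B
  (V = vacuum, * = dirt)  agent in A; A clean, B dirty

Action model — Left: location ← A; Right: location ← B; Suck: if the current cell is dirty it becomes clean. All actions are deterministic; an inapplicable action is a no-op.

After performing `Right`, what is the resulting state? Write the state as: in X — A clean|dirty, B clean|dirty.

in B — A clean, B dirty

start: in A — A clean, B dirty
[1] after Right: in B — A clean, B dirty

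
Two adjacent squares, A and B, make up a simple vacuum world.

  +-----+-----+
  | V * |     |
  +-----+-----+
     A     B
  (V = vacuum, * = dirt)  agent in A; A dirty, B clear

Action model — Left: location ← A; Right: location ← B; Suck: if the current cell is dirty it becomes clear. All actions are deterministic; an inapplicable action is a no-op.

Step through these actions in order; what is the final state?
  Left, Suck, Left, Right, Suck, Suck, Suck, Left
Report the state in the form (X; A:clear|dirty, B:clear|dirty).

(A; A:clear, B:clear)

Left (#1): (A; A:dirty, B:clear)
Suck (#2): (A; A:clear, B:clear)
Left (#3): (A; A:clear, B:clear)
Right (#4): (B; A:clear, B:clear)
Suck (#5): (B; A:clear, B:clear)
Suck (#6): (B; A:clear, B:clear)
Suck (#7): (B; A:clear, B:clear)
Left (#8): (A; A:clear, B:clear)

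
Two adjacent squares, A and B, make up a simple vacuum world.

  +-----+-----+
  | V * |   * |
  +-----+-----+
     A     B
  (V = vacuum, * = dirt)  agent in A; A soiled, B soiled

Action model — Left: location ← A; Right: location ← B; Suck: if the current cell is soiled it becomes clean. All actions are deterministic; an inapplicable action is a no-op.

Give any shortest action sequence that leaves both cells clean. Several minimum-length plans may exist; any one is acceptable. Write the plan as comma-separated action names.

step 1/3 (Suck): <A|clean|soiled>
step 2/3 (Right): <B|clean|soiled>
step 3/3 (Suck): <B|clean|clean>
min 3: Suck A + move + Suck B

Suck, Right, Suck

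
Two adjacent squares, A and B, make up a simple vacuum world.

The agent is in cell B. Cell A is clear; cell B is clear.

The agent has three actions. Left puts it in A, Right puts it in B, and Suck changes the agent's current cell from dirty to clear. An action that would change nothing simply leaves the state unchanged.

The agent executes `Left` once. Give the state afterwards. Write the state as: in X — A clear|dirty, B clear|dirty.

in A — A clear, B clear

start: in B — A clear, B clear
t=1 Left ⇒ in A — A clear, B clear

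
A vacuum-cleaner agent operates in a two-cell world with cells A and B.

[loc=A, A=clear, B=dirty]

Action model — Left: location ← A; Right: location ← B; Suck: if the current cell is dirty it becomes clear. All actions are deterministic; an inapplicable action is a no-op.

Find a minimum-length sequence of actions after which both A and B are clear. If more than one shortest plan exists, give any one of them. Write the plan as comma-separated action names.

Right, Suck

t=1 Right ⇒ in B — A clear, B dirty
t=2 Suck ⇒ in B — A clear, B clear
min 2: go B then Suck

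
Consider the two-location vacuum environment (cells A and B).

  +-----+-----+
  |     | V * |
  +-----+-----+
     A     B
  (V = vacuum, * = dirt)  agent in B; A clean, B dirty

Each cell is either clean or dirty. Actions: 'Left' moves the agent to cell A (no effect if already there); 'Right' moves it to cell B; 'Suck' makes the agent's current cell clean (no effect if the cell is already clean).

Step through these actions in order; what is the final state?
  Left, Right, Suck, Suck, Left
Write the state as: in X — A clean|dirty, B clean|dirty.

in A — A clean, B clean

Left (#1): in A — A clean, B dirty
Right (#2): in B — A clean, B dirty
Suck (#3): in B — A clean, B clean
Suck (#4): in B — A clean, B clean
Left (#5): in A — A clean, B clean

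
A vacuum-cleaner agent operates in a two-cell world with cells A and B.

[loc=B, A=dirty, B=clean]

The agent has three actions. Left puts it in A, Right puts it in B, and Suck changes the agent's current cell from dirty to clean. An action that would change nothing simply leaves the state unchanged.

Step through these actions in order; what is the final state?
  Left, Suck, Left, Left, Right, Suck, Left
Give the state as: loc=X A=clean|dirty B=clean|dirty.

1. Left → loc=A A=dirty B=clean
2. Suck → loc=A A=clean B=clean
3. Left → loc=A A=clean B=clean
4. Left → loc=A A=clean B=clean
5. Right → loc=B A=clean B=clean
6. Suck → loc=B A=clean B=clean
7. Left → loc=A A=clean B=clean

loc=A A=clean B=clean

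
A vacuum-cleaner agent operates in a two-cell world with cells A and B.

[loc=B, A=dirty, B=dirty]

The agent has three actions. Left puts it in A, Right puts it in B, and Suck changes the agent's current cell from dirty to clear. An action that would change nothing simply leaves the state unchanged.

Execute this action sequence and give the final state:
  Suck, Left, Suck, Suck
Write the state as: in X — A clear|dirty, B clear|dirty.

in A — A clear, B clear

1. Suck → in B — A dirty, B clear
2. Left → in A — A dirty, B clear
3. Suck → in A — A clear, B clear
4. Suck → in A — A clear, B clear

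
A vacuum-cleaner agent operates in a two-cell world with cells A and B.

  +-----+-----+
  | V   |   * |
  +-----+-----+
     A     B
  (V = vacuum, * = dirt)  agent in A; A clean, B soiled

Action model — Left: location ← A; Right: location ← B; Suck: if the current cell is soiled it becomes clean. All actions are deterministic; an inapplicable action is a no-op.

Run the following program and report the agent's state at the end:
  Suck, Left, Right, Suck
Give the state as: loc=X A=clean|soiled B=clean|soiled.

1) do Suck; now loc=A A=clean B=soiled
2) do Left; now loc=A A=clean B=soiled
3) do Right; now loc=B A=clean B=soiled
4) do Suck; now loc=B A=clean B=clean

loc=B A=clean B=clean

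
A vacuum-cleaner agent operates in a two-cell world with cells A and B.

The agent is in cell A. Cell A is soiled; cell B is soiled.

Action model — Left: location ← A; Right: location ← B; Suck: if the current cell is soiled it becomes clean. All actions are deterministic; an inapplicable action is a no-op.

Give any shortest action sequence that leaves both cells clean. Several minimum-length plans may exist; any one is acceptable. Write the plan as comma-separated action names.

t=1 Suck ⇒ in A — A clean, B soiled
t=2 Right ⇒ in B — A clean, B soiled
t=3 Suck ⇒ in B — A clean, B clean
min 3: Suck A + move + Suck B

Suck, Right, Suck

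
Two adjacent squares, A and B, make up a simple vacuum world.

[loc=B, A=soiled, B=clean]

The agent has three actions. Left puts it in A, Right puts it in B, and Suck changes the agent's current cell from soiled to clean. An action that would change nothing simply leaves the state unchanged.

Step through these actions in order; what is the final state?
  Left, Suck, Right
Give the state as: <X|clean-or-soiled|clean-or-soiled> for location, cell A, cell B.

Left (#1): <A|soiled|clean>
Suck (#2): <A|clean|clean>
Right (#3): <B|clean|clean>

<B|clean|clean>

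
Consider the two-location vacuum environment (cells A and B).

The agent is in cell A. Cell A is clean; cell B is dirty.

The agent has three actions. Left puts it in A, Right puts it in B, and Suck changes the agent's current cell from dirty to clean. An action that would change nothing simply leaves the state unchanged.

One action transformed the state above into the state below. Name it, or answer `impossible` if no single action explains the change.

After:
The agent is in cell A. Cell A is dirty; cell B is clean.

impossible

try  Left: (A; A:clean, B:dirty)
try Right: (B; A:clean, B:dirty)
try  Suck: (A; A:clean, B:dirty)
no single action produces the after-state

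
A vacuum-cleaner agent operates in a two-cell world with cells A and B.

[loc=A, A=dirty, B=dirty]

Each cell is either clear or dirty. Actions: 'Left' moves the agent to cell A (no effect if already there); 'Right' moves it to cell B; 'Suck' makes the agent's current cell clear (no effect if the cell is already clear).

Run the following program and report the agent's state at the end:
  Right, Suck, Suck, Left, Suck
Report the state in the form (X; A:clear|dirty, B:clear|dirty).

(A; A:clear, B:clear)

step 1/5 (Right): (B; A:dirty, B:dirty)
step 2/5 (Suck): (B; A:dirty, B:clear)
step 3/5 (Suck): (B; A:dirty, B:clear)
step 4/5 (Left): (A; A:dirty, B:clear)
step 5/5 (Suck): (A; A:clear, B:clear)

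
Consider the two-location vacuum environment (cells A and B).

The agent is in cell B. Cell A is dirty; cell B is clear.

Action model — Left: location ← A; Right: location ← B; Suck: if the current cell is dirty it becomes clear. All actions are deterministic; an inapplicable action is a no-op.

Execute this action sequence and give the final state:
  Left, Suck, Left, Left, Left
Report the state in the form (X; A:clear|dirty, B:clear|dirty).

(A; A:clear, B:clear)

t=1 Left ⇒ (A; A:dirty, B:clear)
t=2 Suck ⇒ (A; A:clear, B:clear)
t=3 Left ⇒ (A; A:clear, B:clear)
t=4 Left ⇒ (A; A:clear, B:clear)
t=5 Left ⇒ (A; A:clear, B:clear)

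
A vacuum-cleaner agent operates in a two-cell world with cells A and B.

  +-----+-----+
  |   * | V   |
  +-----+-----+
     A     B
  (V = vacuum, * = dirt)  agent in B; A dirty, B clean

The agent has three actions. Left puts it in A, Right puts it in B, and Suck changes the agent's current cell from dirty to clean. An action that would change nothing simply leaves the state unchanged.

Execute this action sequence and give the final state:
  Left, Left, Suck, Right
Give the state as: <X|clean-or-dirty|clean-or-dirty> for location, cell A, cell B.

<B|clean|clean>

1. Left → <A|dirty|clean>
2. Left → <A|dirty|clean>
3. Suck → <A|clean|clean>
4. Right → <B|clean|clean>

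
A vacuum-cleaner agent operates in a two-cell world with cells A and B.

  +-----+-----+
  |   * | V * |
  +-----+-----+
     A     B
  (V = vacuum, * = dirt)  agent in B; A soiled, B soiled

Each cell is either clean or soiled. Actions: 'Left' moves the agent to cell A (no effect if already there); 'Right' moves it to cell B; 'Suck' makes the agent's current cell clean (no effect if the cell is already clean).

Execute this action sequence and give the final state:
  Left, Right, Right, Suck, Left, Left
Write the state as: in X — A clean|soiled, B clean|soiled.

step 1/6 (Left): in A — A soiled, B soiled
step 2/6 (Right): in B — A soiled, B soiled
step 3/6 (Right): in B — A soiled, B soiled
step 4/6 (Suck): in B — A soiled, B clean
step 5/6 (Left): in A — A soiled, B clean
step 6/6 (Left): in A — A soiled, B clean

in A — A soiled, B clean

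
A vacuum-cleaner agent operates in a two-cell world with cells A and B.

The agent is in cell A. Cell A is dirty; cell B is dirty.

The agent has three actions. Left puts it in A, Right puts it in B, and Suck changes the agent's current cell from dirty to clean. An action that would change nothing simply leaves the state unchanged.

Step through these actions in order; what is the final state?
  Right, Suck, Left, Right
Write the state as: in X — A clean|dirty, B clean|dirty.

1. Right → in B — A dirty, B dirty
2. Suck → in B — A dirty, B clean
3. Left → in A — A dirty, B clean
4. Right → in B — A dirty, B clean

in B — A dirty, B clean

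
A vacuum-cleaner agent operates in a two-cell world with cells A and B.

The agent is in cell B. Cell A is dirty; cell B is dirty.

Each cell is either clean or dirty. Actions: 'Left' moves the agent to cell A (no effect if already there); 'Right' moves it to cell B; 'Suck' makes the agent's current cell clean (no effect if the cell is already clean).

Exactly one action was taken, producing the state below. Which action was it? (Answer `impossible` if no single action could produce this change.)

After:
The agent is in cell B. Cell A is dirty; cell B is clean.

Suck

try  Left: (A; A:dirty, B:dirty)
try Right: (B; A:dirty, B:dirty)
try  Suck: (B; A:dirty, B:clean)  ← match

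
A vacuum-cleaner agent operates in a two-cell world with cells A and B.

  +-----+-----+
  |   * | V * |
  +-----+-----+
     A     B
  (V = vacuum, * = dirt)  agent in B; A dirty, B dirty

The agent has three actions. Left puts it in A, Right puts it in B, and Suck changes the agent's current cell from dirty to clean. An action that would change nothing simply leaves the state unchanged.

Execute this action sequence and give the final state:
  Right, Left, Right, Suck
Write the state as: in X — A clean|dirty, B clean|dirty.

in B — A dirty, B clean

Right (#1): in B — A dirty, B dirty
Left (#2): in A — A dirty, B dirty
Right (#3): in B — A dirty, B dirty
Suck (#4): in B — A dirty, B clean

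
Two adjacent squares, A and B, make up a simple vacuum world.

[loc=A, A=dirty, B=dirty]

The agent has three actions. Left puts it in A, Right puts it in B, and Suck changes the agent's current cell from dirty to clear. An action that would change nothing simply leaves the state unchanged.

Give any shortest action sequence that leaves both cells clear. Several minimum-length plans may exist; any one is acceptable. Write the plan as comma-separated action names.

Suck, Right, Suck

t=1 Suck ⇒ loc=A A=clear B=dirty
t=2 Right ⇒ loc=B A=clear B=dirty
t=3 Suck ⇒ loc=B A=clear B=clear
min 3: Suck A + move + Suck B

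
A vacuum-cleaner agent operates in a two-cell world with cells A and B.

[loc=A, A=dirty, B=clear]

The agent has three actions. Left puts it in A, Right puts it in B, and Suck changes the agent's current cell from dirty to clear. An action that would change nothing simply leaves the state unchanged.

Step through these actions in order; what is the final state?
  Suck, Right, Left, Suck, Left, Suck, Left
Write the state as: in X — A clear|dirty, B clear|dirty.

1. Suck → in A — A clear, B clear
2. Right → in B — A clear, B clear
3. Left → in A — A clear, B clear
4. Suck → in A — A clear, B clear
5. Left → in A — A clear, B clear
6. Suck → in A — A clear, B clear
7. Left → in A — A clear, B clear

in A — A clear, B clear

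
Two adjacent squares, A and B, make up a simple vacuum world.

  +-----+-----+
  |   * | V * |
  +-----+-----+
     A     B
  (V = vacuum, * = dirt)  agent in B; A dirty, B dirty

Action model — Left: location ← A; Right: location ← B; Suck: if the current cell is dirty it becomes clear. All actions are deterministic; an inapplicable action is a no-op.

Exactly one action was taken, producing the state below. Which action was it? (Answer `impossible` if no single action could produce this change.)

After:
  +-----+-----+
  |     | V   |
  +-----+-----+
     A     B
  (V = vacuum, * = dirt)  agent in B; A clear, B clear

try  Left: <A|dirty|dirty>
try Right: <B|dirty|dirty>
try  Suck: <B|dirty|clear>
no single action produces the after-state

impossible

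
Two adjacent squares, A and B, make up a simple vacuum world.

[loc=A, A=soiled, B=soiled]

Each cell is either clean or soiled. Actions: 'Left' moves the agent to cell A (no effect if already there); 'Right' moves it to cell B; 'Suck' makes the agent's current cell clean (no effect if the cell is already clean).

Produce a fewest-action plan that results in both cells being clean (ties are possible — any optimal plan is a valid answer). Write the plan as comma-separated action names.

Suck, Right, Suck

t=1 Suck ⇒ (A; A:clean, B:soiled)
t=2 Right ⇒ (B; A:clean, B:soiled)
t=3 Suck ⇒ (B; A:clean, B:clean)
min 3: Suck A + move + Suck B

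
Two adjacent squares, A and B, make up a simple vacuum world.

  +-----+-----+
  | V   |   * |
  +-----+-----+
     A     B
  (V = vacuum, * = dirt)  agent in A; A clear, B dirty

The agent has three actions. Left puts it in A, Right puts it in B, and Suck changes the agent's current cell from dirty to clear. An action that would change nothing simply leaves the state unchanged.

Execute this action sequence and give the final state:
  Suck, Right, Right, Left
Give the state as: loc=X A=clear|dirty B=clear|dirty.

[1] after Suck: loc=A A=clear B=dirty
[2] after Right: loc=B A=clear B=dirty
[3] after Right: loc=B A=clear B=dirty
[4] after Left: loc=A A=clear B=dirty

loc=A A=clear B=dirty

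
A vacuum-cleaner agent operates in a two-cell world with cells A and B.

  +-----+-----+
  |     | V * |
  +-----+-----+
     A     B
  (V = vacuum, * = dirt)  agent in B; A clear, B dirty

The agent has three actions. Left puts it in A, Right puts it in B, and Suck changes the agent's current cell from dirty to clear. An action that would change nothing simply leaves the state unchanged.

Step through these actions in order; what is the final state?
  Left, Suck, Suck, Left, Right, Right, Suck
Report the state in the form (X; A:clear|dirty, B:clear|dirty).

t=1 Left ⇒ (A; A:clear, B:dirty)
t=2 Suck ⇒ (A; A:clear, B:dirty)
t=3 Suck ⇒ (A; A:clear, B:dirty)
t=4 Left ⇒ (A; A:clear, B:dirty)
t=5 Right ⇒ (B; A:clear, B:dirty)
t=6 Right ⇒ (B; A:clear, B:dirty)
t=7 Suck ⇒ (B; A:clear, B:clear)

(B; A:clear, B:clear)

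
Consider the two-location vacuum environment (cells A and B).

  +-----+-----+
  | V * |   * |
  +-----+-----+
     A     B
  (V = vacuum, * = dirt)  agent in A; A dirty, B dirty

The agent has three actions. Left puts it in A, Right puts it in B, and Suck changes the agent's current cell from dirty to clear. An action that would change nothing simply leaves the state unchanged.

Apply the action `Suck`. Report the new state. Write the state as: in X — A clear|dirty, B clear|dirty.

in A — A clear, B dirty

start: in A — A dirty, B dirty
1. Suck → in A — A clear, B dirty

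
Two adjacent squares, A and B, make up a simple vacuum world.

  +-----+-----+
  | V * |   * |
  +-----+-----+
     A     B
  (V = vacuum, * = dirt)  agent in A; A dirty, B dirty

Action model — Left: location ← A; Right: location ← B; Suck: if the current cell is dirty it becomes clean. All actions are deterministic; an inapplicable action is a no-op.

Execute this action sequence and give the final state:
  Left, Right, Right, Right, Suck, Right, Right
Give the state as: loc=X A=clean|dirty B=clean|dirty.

loc=B A=dirty B=clean

1) do Left; now loc=A A=dirty B=dirty
2) do Right; now loc=B A=dirty B=dirty
3) do Right; now loc=B A=dirty B=dirty
4) do Right; now loc=B A=dirty B=dirty
5) do Suck; now loc=B A=dirty B=clean
6) do Right; now loc=B A=dirty B=clean
7) do Right; now loc=B A=dirty B=clean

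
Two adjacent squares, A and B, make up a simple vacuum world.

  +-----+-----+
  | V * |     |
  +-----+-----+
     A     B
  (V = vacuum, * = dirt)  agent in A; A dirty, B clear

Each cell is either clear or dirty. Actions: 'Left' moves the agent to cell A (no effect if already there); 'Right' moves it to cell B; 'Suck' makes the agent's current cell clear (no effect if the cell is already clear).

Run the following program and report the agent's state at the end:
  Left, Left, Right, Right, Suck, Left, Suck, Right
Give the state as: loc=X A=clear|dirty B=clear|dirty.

loc=B A=clear B=clear

step 1/8 (Left): loc=A A=dirty B=clear
step 2/8 (Left): loc=A A=dirty B=clear
step 3/8 (Right): loc=B A=dirty B=clear
step 4/8 (Right): loc=B A=dirty B=clear
step 5/8 (Suck): loc=B A=dirty B=clear
step 6/8 (Left): loc=A A=dirty B=clear
step 7/8 (Suck): loc=A A=clear B=clear
step 8/8 (Right): loc=B A=clear B=clear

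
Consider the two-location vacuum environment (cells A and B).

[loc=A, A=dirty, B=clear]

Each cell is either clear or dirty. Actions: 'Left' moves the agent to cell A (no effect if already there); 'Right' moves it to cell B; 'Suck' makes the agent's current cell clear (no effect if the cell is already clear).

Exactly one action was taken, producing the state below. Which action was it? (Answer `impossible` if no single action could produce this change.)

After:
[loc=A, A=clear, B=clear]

try  Left: <A|dirty|clear>
try Right: <B|dirty|clear>
try  Suck: <A|clear|clear>  ← match

Suck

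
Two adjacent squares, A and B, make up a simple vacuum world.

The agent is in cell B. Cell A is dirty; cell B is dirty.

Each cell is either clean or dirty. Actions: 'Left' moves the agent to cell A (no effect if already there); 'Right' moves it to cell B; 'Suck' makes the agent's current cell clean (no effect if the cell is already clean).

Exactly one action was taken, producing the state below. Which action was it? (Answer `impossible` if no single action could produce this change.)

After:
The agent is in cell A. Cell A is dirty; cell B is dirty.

try  Left: loc=A A=dirty B=dirty  ← match
try Right: loc=B A=dirty B=dirty
try  Suck: loc=B A=dirty B=clean

Left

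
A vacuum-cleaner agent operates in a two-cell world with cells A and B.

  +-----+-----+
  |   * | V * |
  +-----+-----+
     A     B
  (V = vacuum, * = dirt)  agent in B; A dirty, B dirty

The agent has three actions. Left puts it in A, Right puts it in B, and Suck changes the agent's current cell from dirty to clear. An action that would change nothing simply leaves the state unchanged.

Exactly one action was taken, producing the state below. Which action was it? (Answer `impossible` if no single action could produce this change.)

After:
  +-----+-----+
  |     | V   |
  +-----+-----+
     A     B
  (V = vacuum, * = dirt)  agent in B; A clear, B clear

try  Left: (A; A:dirty, B:dirty)
try Right: (B; A:dirty, B:dirty)
try  Suck: (B; A:dirty, B:clear)
no single action produces the after-state

impossible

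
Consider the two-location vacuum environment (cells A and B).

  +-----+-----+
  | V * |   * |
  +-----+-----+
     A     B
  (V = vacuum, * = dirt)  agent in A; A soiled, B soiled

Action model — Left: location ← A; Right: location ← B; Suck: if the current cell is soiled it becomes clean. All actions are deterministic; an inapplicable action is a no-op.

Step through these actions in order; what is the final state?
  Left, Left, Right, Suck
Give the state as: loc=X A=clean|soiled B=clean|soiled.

loc=B A=soiled B=clean

[1] after Left: loc=A A=soiled B=soiled
[2] after Left: loc=A A=soiled B=soiled
[3] after Right: loc=B A=soiled B=soiled
[4] after Suck: loc=B A=soiled B=clean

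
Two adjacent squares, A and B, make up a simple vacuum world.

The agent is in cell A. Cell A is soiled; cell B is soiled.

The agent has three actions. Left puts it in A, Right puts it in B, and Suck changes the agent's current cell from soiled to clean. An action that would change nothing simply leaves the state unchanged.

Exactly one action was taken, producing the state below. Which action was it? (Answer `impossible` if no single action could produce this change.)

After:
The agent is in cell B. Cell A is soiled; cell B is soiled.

try  Left: <A|soiled|soiled>
try Right: <B|soiled|soiled>  ← match
try  Suck: <A|clean|soiled>

Right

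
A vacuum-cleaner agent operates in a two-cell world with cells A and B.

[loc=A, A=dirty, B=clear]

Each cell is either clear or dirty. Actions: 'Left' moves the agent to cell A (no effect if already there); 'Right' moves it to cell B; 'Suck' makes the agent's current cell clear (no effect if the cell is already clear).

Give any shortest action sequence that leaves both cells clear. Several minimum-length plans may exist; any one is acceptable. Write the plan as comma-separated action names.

[1] after Suck: <A|clear|clear>
min 1: A is dirty, one Suck

Suck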